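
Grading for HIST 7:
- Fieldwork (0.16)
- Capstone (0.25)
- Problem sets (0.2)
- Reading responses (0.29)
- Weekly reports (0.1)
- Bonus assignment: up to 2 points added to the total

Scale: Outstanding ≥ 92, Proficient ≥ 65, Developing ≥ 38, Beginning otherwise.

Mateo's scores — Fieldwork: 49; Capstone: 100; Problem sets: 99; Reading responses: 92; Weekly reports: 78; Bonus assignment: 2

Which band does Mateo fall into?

Proficient

Weighted total:
  Fieldwork 49 × 0.16 = 7.84
  Capstone 100 × 0.25 = 25
  Problem sets 99 × 0.2 = 19.8
  Reading responses 92 × 0.29 = 26.68
  Weekly reports 78 × 0.1 = 7.8
Sum = 87.12
Bonus assignment: 87.12 + 2 = 89.12
89.12 is ≥ 65 and < 92 → Proficient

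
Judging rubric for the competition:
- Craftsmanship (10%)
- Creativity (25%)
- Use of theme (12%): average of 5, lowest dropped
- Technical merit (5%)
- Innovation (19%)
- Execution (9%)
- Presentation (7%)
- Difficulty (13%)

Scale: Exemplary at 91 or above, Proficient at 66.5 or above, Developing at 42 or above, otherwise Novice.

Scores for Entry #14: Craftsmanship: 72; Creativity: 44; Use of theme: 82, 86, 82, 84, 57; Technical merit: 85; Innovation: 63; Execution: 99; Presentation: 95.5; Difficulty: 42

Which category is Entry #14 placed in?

Use of theme: drop 57 → average of remaining 4 = 334/4 = 83.5
Weighted total:
  Craftsmanship 72 × 0.1 = 7.2
  Creativity 44 × 0.25 = 11
  Use of theme 83.5 × 0.12 = 10.02
  Technical merit 85 × 0.05 = 4.25
  Innovation 63 × 0.19 = 11.97
  Execution 99 × 0.09 = 8.91
  Presentation 95.5 × 0.07 = 6.685
  Difficulty 42 × 0.13 = 5.46
Sum = 65.495
65.495 is ≥ 42 and < 66.5 → Developing

Developing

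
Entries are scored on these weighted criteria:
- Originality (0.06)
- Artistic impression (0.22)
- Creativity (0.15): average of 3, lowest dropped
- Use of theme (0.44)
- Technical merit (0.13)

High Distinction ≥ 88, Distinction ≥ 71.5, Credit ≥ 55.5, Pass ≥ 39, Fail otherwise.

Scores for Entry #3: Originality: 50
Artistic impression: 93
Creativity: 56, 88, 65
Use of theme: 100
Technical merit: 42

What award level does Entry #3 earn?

Distinction

Creativity: drop 56 → average of remaining 2 = 153/2 = 76.5
Weighted total:
  Originality 50 × 0.06 = 3
  Artistic impression 93 × 0.22 = 20.46
  Creativity 76.5 × 0.15 = 11.475
  Use of theme 100 × 0.44 = 44
  Technical merit 42 × 0.13 = 5.46
Sum = 84.395
84.395 is ≥ 71.5 and < 88 → Distinction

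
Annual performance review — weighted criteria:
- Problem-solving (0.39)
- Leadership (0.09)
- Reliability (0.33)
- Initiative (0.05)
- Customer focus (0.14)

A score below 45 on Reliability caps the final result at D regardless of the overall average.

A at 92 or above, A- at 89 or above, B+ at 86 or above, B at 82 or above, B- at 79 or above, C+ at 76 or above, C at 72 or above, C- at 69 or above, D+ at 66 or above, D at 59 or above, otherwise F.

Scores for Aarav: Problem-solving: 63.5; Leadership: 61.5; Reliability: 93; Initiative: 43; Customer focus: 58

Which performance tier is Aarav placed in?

Reliability score 93 ≥ 45: minimum met.
Weighted total:
  Problem-solving 63.5 × 0.39 = 24.765
  Leadership 61.5 × 0.09 = 5.535
  Reliability 93 × 0.33 = 30.69
  Initiative 43 × 0.05 = 2.15
  Customer focus 58 × 0.14 = 8.12
Sum = 71.26
71.26 is ≥ 69 and < 72 → C-

C-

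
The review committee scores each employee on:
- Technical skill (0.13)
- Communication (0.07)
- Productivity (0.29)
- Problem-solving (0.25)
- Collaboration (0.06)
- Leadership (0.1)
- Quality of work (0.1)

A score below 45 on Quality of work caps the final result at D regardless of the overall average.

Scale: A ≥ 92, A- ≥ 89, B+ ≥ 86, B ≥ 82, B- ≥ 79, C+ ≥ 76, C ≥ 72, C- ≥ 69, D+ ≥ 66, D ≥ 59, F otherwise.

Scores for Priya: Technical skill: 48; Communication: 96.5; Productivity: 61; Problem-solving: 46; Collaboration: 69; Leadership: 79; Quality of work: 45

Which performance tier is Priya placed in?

F

Quality of work score 45 ≥ 45: minimum met.
Weighted total:
  Technical skill 48 × 0.13 = 6.24
  Communication 96.5 × 0.07 = 6.755
  Productivity 61 × 0.29 = 17.69
  Problem-solving 46 × 0.25 = 11.5
  Collaboration 69 × 0.06 = 4.14
  Leadership 79 × 0.1 = 7.9
  Quality of work 45 × 0.1 = 4.5
Sum = 58.725
58.725 < 59 → F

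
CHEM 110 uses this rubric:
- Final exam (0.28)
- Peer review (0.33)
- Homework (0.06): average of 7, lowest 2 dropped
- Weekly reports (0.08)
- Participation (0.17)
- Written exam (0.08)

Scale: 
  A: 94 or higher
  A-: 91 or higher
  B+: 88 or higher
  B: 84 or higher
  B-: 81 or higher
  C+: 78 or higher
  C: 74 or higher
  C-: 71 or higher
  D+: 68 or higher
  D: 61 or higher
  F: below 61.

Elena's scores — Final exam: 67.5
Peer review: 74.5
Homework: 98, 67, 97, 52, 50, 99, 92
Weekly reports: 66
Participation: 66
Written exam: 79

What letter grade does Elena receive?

Homework: drop 50, 52 → average of remaining 5 = 453/5 = 90.6
Weighted total:
  Final exam 67.5 × 0.28 = 18.9
  Peer review 74.5 × 0.33 = 24.585
  Homework 90.6 × 0.06 = 5.436
  Weekly reports 66 × 0.08 = 5.28
  Participation 66 × 0.17 = 11.22
  Written exam 79 × 0.08 = 6.32
Sum = 71.741
71.741 is ≥ 71 and < 74 → C-

C-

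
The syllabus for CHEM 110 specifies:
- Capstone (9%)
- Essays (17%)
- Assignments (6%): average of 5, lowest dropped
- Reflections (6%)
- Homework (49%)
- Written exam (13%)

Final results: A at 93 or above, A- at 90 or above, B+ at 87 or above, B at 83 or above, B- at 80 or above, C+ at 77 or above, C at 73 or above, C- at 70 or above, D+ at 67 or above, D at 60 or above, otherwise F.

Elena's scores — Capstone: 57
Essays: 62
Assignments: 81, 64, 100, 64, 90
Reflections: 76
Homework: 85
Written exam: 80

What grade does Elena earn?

C+

Assignments: drop 64 → average of remaining 4 = 335/4 = 83.75
Weighted total:
  Capstone 57 × 0.09 = 5.13
  Essays 62 × 0.17 = 10.54
  Assignments 83.75 × 0.06 = 5.025
  Reflections 76 × 0.06 = 4.56
  Homework 85 × 0.49 = 41.65
  Written exam 80 × 0.13 = 10.4
Sum = 77.305
77.305 is ≥ 77 and < 80 → C+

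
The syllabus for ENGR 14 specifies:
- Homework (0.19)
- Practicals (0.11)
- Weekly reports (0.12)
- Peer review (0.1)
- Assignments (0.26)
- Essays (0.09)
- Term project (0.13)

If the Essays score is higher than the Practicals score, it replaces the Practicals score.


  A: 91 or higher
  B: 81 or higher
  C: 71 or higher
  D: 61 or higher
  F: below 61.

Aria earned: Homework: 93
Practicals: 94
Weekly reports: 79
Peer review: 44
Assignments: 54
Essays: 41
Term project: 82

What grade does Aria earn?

D

Essays (41) ≤ Practicals (94), so Practicals stays at 94.
Weighted total:
  Homework 93 × 0.19 = 17.67
  Practicals 94 × 0.11 = 10.34
  Weekly reports 79 × 0.12 = 9.48
  Peer review 44 × 0.1 = 4.4
  Assignments 54 × 0.26 = 14.04
  Essays 41 × 0.09 = 3.69
  Term project 82 × 0.13 = 10.66
Sum = 70.28
70.28 is ≥ 61 and < 71 → D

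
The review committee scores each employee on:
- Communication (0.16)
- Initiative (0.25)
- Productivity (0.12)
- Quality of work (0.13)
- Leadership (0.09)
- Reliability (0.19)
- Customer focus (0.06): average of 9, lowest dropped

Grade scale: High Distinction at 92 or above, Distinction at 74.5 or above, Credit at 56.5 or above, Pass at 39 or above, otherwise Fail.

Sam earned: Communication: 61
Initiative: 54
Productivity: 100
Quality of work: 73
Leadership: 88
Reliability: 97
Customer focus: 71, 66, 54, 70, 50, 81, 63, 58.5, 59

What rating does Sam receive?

Customer focus: drop 50 → average of remaining 8 = 522.5/8 = 65.3125
Weighted total:
  Communication 61 × 0.16 = 9.76
  Initiative 54 × 0.25 = 13.5
  Productivity 100 × 0.12 = 12
  Quality of work 73 × 0.13 = 9.49
  Leadership 88 × 0.09 = 7.92
  Reliability 97 × 0.19 = 18.43
  Customer focus 65.3125 × 0.06 = 3.91875
Sum = 75.01875
75.01875 is ≥ 74.5 and < 92 → Distinction

Distinction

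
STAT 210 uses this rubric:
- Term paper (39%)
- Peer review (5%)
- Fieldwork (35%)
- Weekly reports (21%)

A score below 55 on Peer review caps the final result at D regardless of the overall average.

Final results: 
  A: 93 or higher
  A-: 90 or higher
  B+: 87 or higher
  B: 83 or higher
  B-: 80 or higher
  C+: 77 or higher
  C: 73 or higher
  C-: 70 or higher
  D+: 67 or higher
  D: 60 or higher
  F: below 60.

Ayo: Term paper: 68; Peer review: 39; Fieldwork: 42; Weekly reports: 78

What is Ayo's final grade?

Peer review score 39 < 55: minimum not met.
Weighted total:
  Term paper 68 × 0.39 = 26.52
  Peer review 39 × 0.05 = 1.95
  Fieldwork 42 × 0.35 = 14.7
  Weekly reports 78 × 0.21 = 16.38
Sum = 59.55
59.55 would be F; cap at D applies → F.

F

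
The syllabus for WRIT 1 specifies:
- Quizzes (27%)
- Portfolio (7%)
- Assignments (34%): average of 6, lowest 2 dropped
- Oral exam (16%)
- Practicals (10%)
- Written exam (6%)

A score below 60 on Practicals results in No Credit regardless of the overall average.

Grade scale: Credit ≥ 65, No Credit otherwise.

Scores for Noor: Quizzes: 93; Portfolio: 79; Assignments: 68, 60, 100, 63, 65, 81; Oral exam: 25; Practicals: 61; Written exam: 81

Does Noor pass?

Credit

Assignments: drop 60, 63 → average of remaining 4 = 314/4 = 78.5
Practicals score 61 ≥ 60: minimum met.
Weighted total:
  Quizzes 93 × 0.27 = 25.11
  Portfolio 79 × 0.07 = 5.53
  Assignments 78.5 × 0.34 = 26.69
  Oral exam 25 × 0.16 = 4
  Practicals 61 × 0.1 = 6.1
  Written exam 81 × 0.06 = 4.86
Sum = 72.29
72.29 ≥ 65 → Credit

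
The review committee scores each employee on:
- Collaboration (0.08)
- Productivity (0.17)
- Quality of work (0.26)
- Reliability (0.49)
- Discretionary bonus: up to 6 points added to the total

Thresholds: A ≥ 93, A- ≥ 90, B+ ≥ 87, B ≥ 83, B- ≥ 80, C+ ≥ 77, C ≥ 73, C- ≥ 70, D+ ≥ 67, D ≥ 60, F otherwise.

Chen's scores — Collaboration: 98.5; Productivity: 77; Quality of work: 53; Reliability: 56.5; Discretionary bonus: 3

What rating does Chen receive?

D

Weighted total:
  Collaboration 98.5 × 0.08 = 7.88
  Productivity 77 × 0.17 = 13.09
  Quality of work 53 × 0.26 = 13.78
  Reliability 56.5 × 0.49 = 27.685
Sum = 62.435
Discretionary bonus: 62.435 + 3 = 65.435
65.435 is ≥ 60 and < 67 → D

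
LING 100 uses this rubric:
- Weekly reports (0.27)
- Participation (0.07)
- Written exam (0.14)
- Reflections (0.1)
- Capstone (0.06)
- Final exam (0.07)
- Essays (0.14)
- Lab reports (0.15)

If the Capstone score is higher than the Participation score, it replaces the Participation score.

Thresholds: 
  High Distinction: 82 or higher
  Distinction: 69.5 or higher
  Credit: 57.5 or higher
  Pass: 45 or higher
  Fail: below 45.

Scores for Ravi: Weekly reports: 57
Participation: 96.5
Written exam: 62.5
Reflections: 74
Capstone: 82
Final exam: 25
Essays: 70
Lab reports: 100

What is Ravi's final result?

Capstone (82) ≤ Participation (96.5), so Participation stays at 96.5.
Weighted total:
  Weekly reports 57 × 0.27 = 15.39
  Participation 96.5 × 0.07 = 6.755
  Written exam 62.5 × 0.14 = 8.75
  Reflections 74 × 0.1 = 7.4
  Capstone 82 × 0.06 = 4.92
  Final exam 25 × 0.07 = 1.75
  Essays 70 × 0.14 = 9.8
  Lab reports 100 × 0.15 = 15
Sum = 69.765
69.765 is ≥ 69.5 and < 82 → Distinction

Distinction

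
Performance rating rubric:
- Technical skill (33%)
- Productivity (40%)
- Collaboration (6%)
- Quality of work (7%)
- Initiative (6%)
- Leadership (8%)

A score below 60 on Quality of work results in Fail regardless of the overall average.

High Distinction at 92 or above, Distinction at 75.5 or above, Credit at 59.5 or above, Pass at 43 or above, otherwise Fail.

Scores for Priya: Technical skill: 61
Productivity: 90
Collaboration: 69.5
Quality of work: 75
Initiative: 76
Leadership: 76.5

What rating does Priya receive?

Distinction

Quality of work score 75 ≥ 60: minimum met.
Weighted total:
  Technical skill 61 × 0.33 = 20.13
  Productivity 90 × 0.4 = 36
  Collaboration 69.5 × 0.06 = 4.17
  Quality of work 75 × 0.07 = 5.25
  Initiative 76 × 0.06 = 4.56
  Leadership 76.5 × 0.08 = 6.12
Sum = 76.23
76.23 is ≥ 75.5 and < 92 → Distinction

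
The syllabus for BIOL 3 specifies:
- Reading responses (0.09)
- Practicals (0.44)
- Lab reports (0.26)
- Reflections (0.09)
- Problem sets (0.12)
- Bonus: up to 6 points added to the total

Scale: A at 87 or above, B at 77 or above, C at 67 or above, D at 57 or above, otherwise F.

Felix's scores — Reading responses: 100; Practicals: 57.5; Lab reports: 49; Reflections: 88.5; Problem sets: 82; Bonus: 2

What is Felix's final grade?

Weighted total:
  Reading responses 100 × 0.09 = 9
  Practicals 57.5 × 0.44 = 25.3
  Lab reports 49 × 0.26 = 12.74
  Reflections 88.5 × 0.09 = 7.965
  Problem sets 82 × 0.12 = 9.84
Sum = 64.845
Bonus: 64.845 + 2 = 66.845
66.845 is ≥ 57 and < 67 → D

D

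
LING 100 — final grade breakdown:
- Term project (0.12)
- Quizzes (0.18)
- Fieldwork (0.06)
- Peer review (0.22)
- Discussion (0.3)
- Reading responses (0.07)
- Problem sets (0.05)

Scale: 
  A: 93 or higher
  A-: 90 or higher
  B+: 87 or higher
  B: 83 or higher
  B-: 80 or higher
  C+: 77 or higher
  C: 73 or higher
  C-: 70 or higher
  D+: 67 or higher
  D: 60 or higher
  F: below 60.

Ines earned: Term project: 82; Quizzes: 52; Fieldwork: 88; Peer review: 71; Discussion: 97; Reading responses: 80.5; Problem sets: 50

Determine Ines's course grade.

Weighted total:
  Term project 82 × 0.12 = 9.84
  Quizzes 52 × 0.18 = 9.36
  Fieldwork 88 × 0.06 = 5.28
  Peer review 71 × 0.22 = 15.62
  Discussion 97 × 0.3 = 29.1
  Reading responses 80.5 × 0.07 = 5.635
  Problem sets 50 × 0.05 = 2.5
Sum = 77.335
77.335 is ≥ 77 and < 80 → C+

C+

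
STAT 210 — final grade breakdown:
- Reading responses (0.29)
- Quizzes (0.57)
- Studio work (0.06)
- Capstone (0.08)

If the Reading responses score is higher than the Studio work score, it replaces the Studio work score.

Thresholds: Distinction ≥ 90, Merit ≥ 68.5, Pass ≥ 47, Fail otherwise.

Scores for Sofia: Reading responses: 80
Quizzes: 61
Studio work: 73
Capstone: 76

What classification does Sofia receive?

Reading responses (80) > Studio work (73), so Studio work counts as 80.
Weighted total:
  Reading responses 80 × 0.29 = 23.2
  Quizzes 61 × 0.57 = 34.77
  Studio work 80 × 0.06 = 4.8
  Capstone 76 × 0.08 = 6.08
Sum = 68.85
68.85 is ≥ 68.5 and < 90 → Merit

Merit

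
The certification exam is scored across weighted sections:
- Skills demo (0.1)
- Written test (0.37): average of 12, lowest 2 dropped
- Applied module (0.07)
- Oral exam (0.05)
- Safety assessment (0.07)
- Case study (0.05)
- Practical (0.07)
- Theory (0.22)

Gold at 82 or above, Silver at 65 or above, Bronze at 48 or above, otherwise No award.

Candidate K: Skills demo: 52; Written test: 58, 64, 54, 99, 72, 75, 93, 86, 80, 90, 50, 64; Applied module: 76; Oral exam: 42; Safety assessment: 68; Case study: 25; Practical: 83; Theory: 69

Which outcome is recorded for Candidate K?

Silver

Written test: drop 50, 54 → average of remaining 10 = 781/10 = 78.1
Weighted total:
  Skills demo 52 × 0.1 = 5.2
  Written test 78.1 × 0.37 = 28.897
  Applied module 76 × 0.07 = 5.32
  Oral exam 42 × 0.05 = 2.1
  Safety assessment 68 × 0.07 = 4.76
  Case study 25 × 0.05 = 1.25
  Practical 83 × 0.07 = 5.81
  Theory 69 × 0.22 = 15.18
Sum = 68.517
68.517 is ≥ 65 and < 82 → Silver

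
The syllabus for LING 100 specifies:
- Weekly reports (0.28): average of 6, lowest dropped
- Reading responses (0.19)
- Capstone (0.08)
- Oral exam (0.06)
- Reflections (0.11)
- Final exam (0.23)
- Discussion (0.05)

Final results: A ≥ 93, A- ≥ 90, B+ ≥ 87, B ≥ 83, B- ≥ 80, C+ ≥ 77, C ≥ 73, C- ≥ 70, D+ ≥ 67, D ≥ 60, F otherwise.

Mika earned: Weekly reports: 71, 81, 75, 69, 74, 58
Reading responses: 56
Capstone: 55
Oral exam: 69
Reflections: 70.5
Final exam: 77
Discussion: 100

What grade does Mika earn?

Weekly reports: drop 58 → average of remaining 5 = 370/5 = 74
Weighted total:
  Weekly reports 74 × 0.28 = 20.72
  Reading responses 56 × 0.19 = 10.64
  Capstone 55 × 0.08 = 4.4
  Oral exam 69 × 0.06 = 4.14
  Reflections 70.5 × 0.11 = 7.755
  Final exam 77 × 0.23 = 17.71
  Discussion 100 × 0.05 = 5
Sum = 70.365
70.365 is ≥ 70 and < 73 → C-

C-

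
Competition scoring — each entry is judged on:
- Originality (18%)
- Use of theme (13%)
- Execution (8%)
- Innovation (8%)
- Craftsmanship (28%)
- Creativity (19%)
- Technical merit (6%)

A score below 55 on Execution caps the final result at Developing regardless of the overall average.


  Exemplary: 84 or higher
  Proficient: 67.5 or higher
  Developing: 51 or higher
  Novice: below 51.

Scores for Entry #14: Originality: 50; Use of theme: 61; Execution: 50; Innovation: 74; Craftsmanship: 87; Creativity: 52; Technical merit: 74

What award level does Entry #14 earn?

Developing

Execution score 50 < 55: minimum not met.
Weighted total:
  Originality 50 × 0.18 = 9
  Use of theme 61 × 0.13 = 7.93
  Execution 50 × 0.08 = 4
  Innovation 74 × 0.08 = 5.92
  Craftsmanship 87 × 0.28 = 24.36
  Creativity 52 × 0.19 = 9.88
  Technical merit 74 × 0.06 = 4.44
Sum = 65.53
65.53 would be Developing; cap at Developing applies → Developing.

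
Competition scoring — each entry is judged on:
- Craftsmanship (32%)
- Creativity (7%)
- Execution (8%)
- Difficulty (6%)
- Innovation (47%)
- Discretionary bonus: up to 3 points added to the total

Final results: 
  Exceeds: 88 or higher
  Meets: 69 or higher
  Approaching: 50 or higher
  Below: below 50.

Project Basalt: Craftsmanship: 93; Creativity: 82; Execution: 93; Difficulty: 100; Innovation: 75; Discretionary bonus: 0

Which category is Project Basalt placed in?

Weighted total:
  Craftsmanship 93 × 0.32 = 29.76
  Creativity 82 × 0.07 = 5.74
  Execution 93 × 0.08 = 7.44
  Difficulty 100 × 0.06 = 6
  Innovation 75 × 0.47 = 35.25
Sum = 84.19
Discretionary bonus: 84.19 + 0 = 84.19
84.19 is ≥ 69 and < 88 → Meets

Meets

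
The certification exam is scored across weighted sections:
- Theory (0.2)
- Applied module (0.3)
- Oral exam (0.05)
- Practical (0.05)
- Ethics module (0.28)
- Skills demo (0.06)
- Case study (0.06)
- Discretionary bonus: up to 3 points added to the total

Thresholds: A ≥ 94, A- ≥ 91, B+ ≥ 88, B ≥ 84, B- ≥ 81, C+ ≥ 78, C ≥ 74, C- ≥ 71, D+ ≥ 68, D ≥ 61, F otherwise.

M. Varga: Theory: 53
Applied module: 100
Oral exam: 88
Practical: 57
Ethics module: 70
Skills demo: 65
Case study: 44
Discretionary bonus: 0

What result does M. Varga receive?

Weighted total:
  Theory 53 × 0.2 = 10.6
  Applied module 100 × 0.3 = 30
  Oral exam 88 × 0.05 = 4.4
  Practical 57 × 0.05 = 2.85
  Ethics module 70 × 0.28 = 19.6
  Skills demo 65 × 0.06 = 3.9
  Case study 44 × 0.06 = 2.64
Sum = 73.99
Discretionary bonus: 73.99 + 0 = 73.99
73.99 is ≥ 71 and < 74 → C-

C-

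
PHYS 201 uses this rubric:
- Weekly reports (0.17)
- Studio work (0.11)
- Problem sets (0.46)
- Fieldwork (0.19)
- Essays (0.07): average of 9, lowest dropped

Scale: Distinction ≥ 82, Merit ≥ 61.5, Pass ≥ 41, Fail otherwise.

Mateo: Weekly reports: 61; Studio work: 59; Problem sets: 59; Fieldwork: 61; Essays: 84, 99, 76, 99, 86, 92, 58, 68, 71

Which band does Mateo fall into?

Essays: drop 58 → average of remaining 8 = 675/8 = 84.375
Weighted total:
  Weekly reports 61 × 0.17 = 10.37
  Studio work 59 × 0.11 = 6.49
  Problem sets 59 × 0.46 = 27.14
  Fieldwork 61 × 0.19 = 11.59
  Essays 84.375 × 0.07 = 5.90625
Sum = 61.49625
61.49625 is ≥ 41 and < 61.5 → Pass

Pass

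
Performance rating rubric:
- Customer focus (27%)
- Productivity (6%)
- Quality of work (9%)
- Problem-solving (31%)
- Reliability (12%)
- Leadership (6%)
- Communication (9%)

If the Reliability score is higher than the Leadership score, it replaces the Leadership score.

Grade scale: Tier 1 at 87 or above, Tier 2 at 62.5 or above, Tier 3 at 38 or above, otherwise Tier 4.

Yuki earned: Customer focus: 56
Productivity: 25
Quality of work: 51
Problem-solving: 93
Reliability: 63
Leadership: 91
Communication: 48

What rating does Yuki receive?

Tier 2

Reliability (63) ≤ Leadership (91), so Leadership stays at 91.
Weighted total:
  Customer focus 56 × 0.27 = 15.12
  Productivity 25 × 0.06 = 1.5
  Quality of work 51 × 0.09 = 4.59
  Problem-solving 93 × 0.31 = 28.83
  Reliability 63 × 0.12 = 7.56
  Leadership 91 × 0.06 = 5.46
  Communication 48 × 0.09 = 4.32
Sum = 67.38
67.38 is ≥ 62.5 and < 87 → Tier 2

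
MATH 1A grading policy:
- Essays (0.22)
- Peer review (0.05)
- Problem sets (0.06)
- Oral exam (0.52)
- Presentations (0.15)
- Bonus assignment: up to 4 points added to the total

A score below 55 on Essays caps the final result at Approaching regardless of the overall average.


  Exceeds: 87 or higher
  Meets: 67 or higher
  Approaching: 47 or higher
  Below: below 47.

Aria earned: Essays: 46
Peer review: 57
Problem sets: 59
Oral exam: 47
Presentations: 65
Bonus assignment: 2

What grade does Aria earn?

Essays score 46 < 55: minimum not met.
Weighted total:
  Essays 46 × 0.22 = 10.12
  Peer review 57 × 0.05 = 2.85
  Problem sets 59 × 0.06 = 3.54
  Oral exam 47 × 0.52 = 24.44
  Presentations 65 × 0.15 = 9.75
Sum = 50.7
Bonus assignment: 50.7 + 2 = 52.7
52.7 would be Approaching; cap at Approaching applies → Approaching.

Approaching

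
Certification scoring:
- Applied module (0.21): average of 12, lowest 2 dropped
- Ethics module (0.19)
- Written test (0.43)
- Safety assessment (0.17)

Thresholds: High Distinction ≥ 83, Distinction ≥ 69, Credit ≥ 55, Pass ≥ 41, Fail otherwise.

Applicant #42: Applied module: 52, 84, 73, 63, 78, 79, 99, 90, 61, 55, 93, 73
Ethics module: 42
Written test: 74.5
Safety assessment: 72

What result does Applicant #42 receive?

Credit

Applied module: drop 52, 55 → average of remaining 10 = 793/10 = 79.3
Weighted total:
  Applied module 79.3 × 0.21 = 16.653
  Ethics module 42 × 0.19 = 7.98
  Written test 74.5 × 0.43 = 32.035
  Safety assessment 72 × 0.17 = 12.24
Sum = 68.908
68.908 is ≥ 55 and < 69 → Credit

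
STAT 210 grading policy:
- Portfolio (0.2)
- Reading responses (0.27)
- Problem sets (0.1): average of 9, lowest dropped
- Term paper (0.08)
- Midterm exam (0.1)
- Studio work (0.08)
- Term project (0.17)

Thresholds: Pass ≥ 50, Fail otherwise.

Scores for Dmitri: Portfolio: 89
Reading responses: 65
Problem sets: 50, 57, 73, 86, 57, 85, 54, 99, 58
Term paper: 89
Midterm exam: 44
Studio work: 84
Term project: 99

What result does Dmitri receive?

Pass

Problem sets: drop 50 → average of remaining 8 = 569/8 = 71.125
Weighted total:
  Portfolio 89 × 0.2 = 17.8
  Reading responses 65 × 0.27 = 17.55
  Problem sets 71.125 × 0.1 = 7.1125
  Term paper 89 × 0.08 = 7.12
  Midterm exam 44 × 0.1 = 4.4
  Studio work 84 × 0.08 = 6.72
  Term project 99 × 0.17 = 16.83
Sum = 77.5325
77.5325 ≥ 50 → Pass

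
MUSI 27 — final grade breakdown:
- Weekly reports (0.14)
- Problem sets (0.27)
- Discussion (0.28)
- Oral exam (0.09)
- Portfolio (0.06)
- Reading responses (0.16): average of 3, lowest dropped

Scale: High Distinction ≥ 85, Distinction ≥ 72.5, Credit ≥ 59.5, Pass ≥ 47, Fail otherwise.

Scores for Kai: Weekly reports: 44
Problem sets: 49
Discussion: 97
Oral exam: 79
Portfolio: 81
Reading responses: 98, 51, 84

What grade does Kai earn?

Reading responses: drop 51 → average of remaining 2 = 182/2 = 91
Weighted total:
  Weekly reports 44 × 0.14 = 6.16
  Problem sets 49 × 0.27 = 13.23
  Discussion 97 × 0.28 = 27.16
  Oral exam 79 × 0.09 = 7.11
  Portfolio 81 × 0.06 = 4.86
  Reading responses 91 × 0.16 = 14.56
Sum = 73.08
73.08 is ≥ 72.5 and < 85 → Distinction

Distinction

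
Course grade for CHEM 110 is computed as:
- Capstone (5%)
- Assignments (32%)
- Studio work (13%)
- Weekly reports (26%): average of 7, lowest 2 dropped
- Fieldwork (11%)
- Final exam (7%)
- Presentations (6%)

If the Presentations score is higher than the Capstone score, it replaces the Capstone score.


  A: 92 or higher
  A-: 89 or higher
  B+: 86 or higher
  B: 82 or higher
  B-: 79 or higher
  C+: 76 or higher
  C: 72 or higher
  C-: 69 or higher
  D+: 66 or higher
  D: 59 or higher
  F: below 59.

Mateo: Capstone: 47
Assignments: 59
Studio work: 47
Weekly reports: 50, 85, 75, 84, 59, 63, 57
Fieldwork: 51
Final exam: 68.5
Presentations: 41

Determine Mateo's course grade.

D

Weekly reports: drop 50, 57 → average of remaining 5 = 366/5 = 73.2
Presentations (41) ≤ Capstone (47), so Capstone stays at 47.
Weighted total:
  Capstone 47 × 0.05 = 2.35
  Assignments 59 × 0.32 = 18.88
  Studio work 47 × 0.13 = 6.11
  Weekly reports 73.2 × 0.26 = 19.032
  Fieldwork 51 × 0.11 = 5.61
  Final exam 68.5 × 0.07 = 4.795
  Presentations 41 × 0.06 = 2.46
Sum = 59.237
59.237 is ≥ 59 and < 66 → D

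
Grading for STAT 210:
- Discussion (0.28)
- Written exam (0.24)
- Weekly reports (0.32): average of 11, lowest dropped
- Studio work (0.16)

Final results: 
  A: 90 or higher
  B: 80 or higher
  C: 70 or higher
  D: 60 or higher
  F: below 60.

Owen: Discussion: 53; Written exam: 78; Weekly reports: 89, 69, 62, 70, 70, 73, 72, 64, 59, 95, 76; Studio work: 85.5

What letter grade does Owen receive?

C

Weekly reports: drop 59 → average of remaining 10 = 740/10 = 74
Weighted total:
  Discussion 53 × 0.28 = 14.84
  Written exam 78 × 0.24 = 18.72
  Weekly reports 74 × 0.32 = 23.68
  Studio work 85.5 × 0.16 = 13.68
Sum = 70.92
70.92 is ≥ 70 and < 80 → C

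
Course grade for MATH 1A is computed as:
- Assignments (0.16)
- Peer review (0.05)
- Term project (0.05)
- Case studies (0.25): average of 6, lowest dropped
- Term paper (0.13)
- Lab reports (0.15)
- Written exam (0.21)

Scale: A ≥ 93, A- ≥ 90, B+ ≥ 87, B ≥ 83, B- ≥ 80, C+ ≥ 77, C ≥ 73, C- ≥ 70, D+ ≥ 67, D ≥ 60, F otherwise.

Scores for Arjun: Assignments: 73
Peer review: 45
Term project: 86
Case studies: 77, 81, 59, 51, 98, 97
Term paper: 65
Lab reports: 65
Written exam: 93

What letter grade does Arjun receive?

C

Case studies: drop 51 → average of remaining 5 = 412/5 = 82.4
Weighted total:
  Assignments 73 × 0.16 = 11.68
  Peer review 45 × 0.05 = 2.25
  Term project 86 × 0.05 = 4.3
  Case studies 82.4 × 0.25 = 20.6
  Term paper 65 × 0.13 = 8.45
  Lab reports 65 × 0.15 = 9.75
  Written exam 93 × 0.21 = 19.53
Sum = 76.56
76.56 is ≥ 73 and < 77 → C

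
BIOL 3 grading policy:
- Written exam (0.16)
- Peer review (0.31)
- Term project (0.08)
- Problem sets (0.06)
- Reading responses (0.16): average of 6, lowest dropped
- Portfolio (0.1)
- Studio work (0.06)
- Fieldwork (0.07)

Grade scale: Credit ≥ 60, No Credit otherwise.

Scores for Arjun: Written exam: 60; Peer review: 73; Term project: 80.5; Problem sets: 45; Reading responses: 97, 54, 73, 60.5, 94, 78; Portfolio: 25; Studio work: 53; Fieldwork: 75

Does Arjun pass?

Credit

Reading responses: drop 54 → average of remaining 5 = 402.5/5 = 80.5
Weighted total:
  Written exam 60 × 0.16 = 9.6
  Peer review 73 × 0.31 = 22.63
  Term project 80.5 × 0.08 = 6.44
  Problem sets 45 × 0.06 = 2.7
  Reading responses 80.5 × 0.16 = 12.88
  Portfolio 25 × 0.1 = 2.5
  Studio work 53 × 0.06 = 3.18
  Fieldwork 75 × 0.07 = 5.25
Sum = 65.18
65.18 ≥ 60 → Credit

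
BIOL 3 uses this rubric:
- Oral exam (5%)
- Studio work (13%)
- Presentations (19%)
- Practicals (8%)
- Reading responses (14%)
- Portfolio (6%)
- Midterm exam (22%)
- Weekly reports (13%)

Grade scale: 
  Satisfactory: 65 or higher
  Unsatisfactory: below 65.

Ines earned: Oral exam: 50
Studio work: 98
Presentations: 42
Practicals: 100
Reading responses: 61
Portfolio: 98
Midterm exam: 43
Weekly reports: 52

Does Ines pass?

Weighted total:
  Oral exam 50 × 0.05 = 2.5
  Studio work 98 × 0.13 = 12.74
  Presentations 42 × 0.19 = 7.98
  Practicals 100 × 0.08 = 8
  Reading responses 61 × 0.14 = 8.54
  Portfolio 98 × 0.06 = 5.88
  Midterm exam 43 × 0.22 = 9.46
  Weekly reports 52 × 0.13 = 6.76
Sum = 61.86
61.86 < 65 → Unsatisfactory

Unsatisfactory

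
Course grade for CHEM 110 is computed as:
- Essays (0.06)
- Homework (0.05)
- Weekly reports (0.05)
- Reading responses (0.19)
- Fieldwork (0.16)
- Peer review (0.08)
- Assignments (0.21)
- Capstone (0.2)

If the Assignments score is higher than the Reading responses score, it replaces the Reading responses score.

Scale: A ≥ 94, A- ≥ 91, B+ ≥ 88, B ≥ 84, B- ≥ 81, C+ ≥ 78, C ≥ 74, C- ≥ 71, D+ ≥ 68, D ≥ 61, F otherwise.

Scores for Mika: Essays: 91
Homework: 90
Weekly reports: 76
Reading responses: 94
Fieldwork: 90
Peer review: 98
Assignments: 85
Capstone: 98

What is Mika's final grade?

A-

Assignments (85) ≤ Reading responses (94), so Reading responses stays at 94.
Weighted total:
  Essays 91 × 0.06 = 5.46
  Homework 90 × 0.05 = 4.5
  Weekly reports 76 × 0.05 = 3.8
  Reading responses 94 × 0.19 = 17.86
  Fieldwork 90 × 0.16 = 14.4
  Peer review 98 × 0.08 = 7.84
  Assignments 85 × 0.21 = 17.85
  Capstone 98 × 0.2 = 19.6
Sum = 91.31
91.31 is ≥ 91 and < 94 → A-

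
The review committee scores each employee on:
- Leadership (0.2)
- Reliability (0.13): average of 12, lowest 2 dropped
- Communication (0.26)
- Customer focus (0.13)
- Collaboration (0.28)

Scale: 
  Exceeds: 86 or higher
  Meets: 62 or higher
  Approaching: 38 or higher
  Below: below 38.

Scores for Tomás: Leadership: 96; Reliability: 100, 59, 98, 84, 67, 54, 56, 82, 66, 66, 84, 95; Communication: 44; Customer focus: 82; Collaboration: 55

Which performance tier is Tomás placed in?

Reliability: drop 54, 56 → average of remaining 10 = 801/10 = 80.1
Weighted total:
  Leadership 96 × 0.2 = 19.2
  Reliability 80.1 × 0.13 = 10.413
  Communication 44 × 0.26 = 11.44
  Customer focus 82 × 0.13 = 10.66
  Collaboration 55 × 0.28 = 15.4
Sum = 67.113
67.113 is ≥ 62 and < 86 → Meets

Meets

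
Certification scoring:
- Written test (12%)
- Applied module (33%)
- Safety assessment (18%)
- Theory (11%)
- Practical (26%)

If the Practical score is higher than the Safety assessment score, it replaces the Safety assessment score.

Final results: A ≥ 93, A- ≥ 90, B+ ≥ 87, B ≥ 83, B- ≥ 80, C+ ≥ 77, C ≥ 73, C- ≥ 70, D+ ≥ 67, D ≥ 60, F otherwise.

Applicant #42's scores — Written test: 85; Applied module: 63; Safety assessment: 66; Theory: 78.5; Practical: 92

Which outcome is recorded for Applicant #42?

B-

Practical (92) > Safety assessment (66), so Safety assessment counts as 92.
Weighted total:
  Written test 85 × 0.12 = 10.2
  Applied module 63 × 0.33 = 20.79
  Safety assessment 92 × 0.18 = 16.56
  Theory 78.5 × 0.11 = 8.635
  Practical 92 × 0.26 = 23.92
Sum = 80.105
80.105 is ≥ 80 and < 83 → B-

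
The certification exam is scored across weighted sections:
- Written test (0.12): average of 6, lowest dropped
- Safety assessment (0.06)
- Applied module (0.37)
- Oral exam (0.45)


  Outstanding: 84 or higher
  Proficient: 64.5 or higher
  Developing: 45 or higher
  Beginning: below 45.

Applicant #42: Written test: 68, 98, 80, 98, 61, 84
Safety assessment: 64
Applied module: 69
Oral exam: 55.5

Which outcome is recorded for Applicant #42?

Proficient

Written test: drop 61 → average of remaining 5 = 428/5 = 85.6
Weighted total:
  Written test 85.6 × 0.12 = 10.272
  Safety assessment 64 × 0.06 = 3.84
  Applied module 69 × 0.37 = 25.53
  Oral exam 55.5 × 0.45 = 24.975
Sum = 64.617
64.617 is ≥ 64.5 and < 84 → Proficient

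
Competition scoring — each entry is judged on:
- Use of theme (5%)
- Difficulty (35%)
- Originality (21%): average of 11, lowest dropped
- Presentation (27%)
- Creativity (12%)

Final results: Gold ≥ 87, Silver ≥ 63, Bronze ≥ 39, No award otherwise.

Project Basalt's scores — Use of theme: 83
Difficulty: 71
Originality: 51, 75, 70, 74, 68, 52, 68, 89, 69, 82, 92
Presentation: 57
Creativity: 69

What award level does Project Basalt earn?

Silver

Originality: drop 51 → average of remaining 10 = 739/10 = 73.9
Weighted total:
  Use of theme 83 × 0.05 = 4.15
  Difficulty 71 × 0.35 = 24.85
  Originality 73.9 × 0.21 = 15.519
  Presentation 57 × 0.27 = 15.39
  Creativity 69 × 0.12 = 8.28
Sum = 68.189
68.189 is ≥ 63 and < 87 → Silver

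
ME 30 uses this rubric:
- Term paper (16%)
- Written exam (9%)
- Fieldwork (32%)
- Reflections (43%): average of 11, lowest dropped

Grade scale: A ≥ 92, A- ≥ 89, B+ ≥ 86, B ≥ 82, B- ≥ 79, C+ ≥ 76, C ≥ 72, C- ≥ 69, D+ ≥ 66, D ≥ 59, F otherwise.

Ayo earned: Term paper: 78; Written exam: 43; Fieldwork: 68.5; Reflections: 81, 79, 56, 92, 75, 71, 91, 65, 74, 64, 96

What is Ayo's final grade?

C

Reflections: drop 56 → average of remaining 10 = 788/10 = 78.8
Weighted total:
  Term paper 78 × 0.16 = 12.48
  Written exam 43 × 0.09 = 3.87
  Fieldwork 68.5 × 0.32 = 21.92
  Reflections 78.8 × 0.43 = 33.884
Sum = 72.154
72.154 is ≥ 72 and < 76 → C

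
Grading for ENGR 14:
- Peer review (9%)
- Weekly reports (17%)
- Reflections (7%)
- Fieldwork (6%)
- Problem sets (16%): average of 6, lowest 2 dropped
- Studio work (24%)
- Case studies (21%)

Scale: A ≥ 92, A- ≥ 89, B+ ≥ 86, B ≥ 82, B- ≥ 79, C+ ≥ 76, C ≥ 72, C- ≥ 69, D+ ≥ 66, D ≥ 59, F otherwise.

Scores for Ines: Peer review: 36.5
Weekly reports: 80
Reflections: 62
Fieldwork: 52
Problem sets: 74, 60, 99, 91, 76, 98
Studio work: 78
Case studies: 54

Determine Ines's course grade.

D+

Problem sets: drop 60, 74 → average of remaining 4 = 364/4 = 91
Weighted total:
  Peer review 36.5 × 0.09 = 3.285
  Weekly reports 80 × 0.17 = 13.6
  Reflections 62 × 0.07 = 4.34
  Fieldwork 52 × 0.06 = 3.12
  Problem sets 91 × 0.16 = 14.56
  Studio work 78 × 0.24 = 18.72
  Case studies 54 × 0.21 = 11.34
Sum = 68.965
68.965 is ≥ 66 and < 69 → D+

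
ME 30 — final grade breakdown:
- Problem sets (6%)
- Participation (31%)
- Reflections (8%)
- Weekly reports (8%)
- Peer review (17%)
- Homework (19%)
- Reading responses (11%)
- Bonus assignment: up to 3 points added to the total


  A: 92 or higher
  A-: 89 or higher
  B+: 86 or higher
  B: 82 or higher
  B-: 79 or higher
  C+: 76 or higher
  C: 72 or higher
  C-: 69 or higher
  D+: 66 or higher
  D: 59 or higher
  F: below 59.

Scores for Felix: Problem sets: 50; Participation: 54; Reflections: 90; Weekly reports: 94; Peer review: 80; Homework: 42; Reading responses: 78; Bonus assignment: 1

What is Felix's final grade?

Weighted total:
  Problem sets 50 × 0.06 = 3
  Participation 54 × 0.31 = 16.74
  Reflections 90 × 0.08 = 7.2
  Weekly reports 94 × 0.08 = 7.52
  Peer review 80 × 0.17 = 13.6
  Homework 42 × 0.19 = 7.98
  Reading responses 78 × 0.11 = 8.58
Sum = 64.62
Bonus assignment: 64.62 + 1 = 65.62
65.62 is ≥ 59 and < 66 → D

D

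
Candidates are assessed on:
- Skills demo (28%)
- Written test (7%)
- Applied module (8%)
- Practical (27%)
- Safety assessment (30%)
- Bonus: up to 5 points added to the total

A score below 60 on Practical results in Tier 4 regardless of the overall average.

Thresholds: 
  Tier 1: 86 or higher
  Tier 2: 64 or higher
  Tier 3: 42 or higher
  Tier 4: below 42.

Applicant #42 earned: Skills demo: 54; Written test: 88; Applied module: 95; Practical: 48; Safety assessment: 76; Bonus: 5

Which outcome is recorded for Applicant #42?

Practical score 48 < 60: minimum not met.
Weighted total:
  Skills demo 54 × 0.28 = 15.12
  Written test 88 × 0.07 = 6.16
  Applied module 95 × 0.08 = 7.6
  Practical 48 × 0.27 = 12.96
  Safety assessment 76 × 0.3 = 22.8
Sum = 64.64
Bonus: 64.64 + 5 = 69.64
Because the Practical minimum was not met, the result is Tier 4.

Tier 4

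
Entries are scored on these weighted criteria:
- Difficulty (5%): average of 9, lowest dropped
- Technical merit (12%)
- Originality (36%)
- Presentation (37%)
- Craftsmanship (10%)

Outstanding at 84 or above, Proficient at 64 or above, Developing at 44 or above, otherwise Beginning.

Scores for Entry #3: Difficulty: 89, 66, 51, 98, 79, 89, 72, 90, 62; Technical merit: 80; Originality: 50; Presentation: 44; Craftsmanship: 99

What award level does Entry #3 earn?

Difficulty: drop 51 → average of remaining 8 = 645/8 = 80.625
Weighted total:
  Difficulty 80.625 × 0.05 = 4.03125
  Technical merit 80 × 0.12 = 9.6
  Originality 50 × 0.36 = 18
  Presentation 44 × 0.37 = 16.28
  Craftsmanship 99 × 0.1 = 9.9
Sum = 57.81125
57.81125 is ≥ 44 and < 64 → Developing

Developing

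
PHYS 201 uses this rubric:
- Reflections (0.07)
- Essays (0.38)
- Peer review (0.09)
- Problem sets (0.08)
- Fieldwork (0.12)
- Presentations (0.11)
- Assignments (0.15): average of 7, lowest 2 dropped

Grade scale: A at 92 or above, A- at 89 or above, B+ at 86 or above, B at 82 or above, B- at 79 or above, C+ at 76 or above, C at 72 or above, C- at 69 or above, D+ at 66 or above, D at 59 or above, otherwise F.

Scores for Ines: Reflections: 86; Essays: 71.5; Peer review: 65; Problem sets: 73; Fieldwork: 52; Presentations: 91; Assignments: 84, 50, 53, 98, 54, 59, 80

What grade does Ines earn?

Assignments: drop 50, 53 → average of remaining 5 = 375/5 = 75
Weighted total:
  Reflections 86 × 0.07 = 6.02
  Essays 71.5 × 0.38 = 27.17
  Peer review 65 × 0.09 = 5.85
  Problem sets 73 × 0.08 = 5.84
  Fieldwork 52 × 0.12 = 6.24
  Presentations 91 × 0.11 = 10.01
  Assignments 75 × 0.15 = 11.25
Sum = 72.38
72.38 is ≥ 72 and < 76 → C

C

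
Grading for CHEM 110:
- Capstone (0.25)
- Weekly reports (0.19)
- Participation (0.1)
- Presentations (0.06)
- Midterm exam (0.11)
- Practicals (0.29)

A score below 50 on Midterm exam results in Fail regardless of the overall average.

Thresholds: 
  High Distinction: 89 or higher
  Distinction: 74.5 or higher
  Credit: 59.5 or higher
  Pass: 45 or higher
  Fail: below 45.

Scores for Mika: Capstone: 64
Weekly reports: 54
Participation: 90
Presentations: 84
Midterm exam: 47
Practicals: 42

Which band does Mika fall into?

Midterm exam score 47 < 50: minimum not met.
Weighted total:
  Capstone 64 × 0.25 = 16
  Weekly reports 54 × 0.19 = 10.26
  Participation 90 × 0.1 = 9
  Presentations 84 × 0.06 = 5.04
  Midterm exam 47 × 0.11 = 5.17
  Practicals 42 × 0.29 = 12.18
Sum = 57.65
Because the Midterm exam minimum was not met, the result is Fail.

Fail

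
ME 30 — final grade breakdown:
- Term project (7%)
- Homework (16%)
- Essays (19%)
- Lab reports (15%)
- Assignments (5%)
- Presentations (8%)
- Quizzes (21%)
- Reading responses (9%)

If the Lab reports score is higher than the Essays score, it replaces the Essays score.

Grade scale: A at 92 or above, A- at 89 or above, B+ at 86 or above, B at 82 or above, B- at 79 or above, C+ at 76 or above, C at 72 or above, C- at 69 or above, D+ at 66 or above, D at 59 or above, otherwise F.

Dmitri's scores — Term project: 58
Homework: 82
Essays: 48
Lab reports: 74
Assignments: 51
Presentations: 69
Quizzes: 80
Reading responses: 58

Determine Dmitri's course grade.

Lab reports (74) > Essays (48), so Essays counts as 74.
Weighted total:
  Term project 58 × 0.07 = 4.06
  Homework 82 × 0.16 = 13.12
  Essays 74 × 0.19 = 14.06
  Lab reports 74 × 0.15 = 11.1
  Assignments 51 × 0.05 = 2.55
  Presentations 69 × 0.08 = 5.52
  Quizzes 80 × 0.21 = 16.8
  Reading responses 58 × 0.09 = 5.22
Sum = 72.43
72.43 is ≥ 72 and < 76 → C

C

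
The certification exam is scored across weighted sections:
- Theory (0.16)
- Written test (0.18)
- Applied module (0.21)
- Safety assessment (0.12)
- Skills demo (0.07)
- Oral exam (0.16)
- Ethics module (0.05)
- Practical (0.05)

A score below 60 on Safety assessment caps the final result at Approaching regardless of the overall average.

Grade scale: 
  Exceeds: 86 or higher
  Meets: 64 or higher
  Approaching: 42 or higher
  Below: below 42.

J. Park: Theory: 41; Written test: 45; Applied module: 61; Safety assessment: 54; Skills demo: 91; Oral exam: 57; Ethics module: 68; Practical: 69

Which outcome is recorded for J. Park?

Approaching

Safety assessment score 54 < 60: minimum not met.
Weighted total:
  Theory 41 × 0.16 = 6.56
  Written test 45 × 0.18 = 8.1
  Applied module 61 × 0.21 = 12.81
  Safety assessment 54 × 0.12 = 6.48
  Skills demo 91 × 0.07 = 6.37
  Oral exam 57 × 0.16 = 9.12
  Ethics module 68 × 0.05 = 3.4
  Practical 69 × 0.05 = 3.45
Sum = 56.29
56.29 would be Approaching; cap at Approaching applies → Approaching.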